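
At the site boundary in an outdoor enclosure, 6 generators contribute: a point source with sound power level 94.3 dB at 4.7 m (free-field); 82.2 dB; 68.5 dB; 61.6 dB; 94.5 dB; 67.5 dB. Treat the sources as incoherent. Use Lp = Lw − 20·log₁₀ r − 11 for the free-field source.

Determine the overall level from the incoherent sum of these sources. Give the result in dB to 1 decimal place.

94.8 dB

Source at 4.7 m: Lp = 94.3 − 20·log₁₀(4.7) − 11 = 69.9 dB.
Σ 10^(Lᵢ/10) = 3.008e+09.
Back to dB: 10·log₁₀ Σ = 94.8 dB.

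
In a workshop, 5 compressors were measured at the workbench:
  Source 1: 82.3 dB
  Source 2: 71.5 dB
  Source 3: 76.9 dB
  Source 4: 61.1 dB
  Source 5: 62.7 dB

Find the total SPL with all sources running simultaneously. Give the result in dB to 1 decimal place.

83.7 dB

Converting to relative power and adding: 10^(82.3/10) + 10^(71.5/10) + 10^(76.9/10) + 10^(61.1/10) + 10^(62.7/10) = 2.361e+08.
Back to dB: 10·log₁₀ Σ = 83.7 dB.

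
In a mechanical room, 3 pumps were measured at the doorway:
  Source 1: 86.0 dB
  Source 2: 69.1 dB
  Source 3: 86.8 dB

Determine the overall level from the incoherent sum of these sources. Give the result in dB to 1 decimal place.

89.5 dB

Σ 10^(Lᵢ/10) = 8.849e+08.
Combined level = 10 log₁₀(8.849e+08) = 89.5 dB.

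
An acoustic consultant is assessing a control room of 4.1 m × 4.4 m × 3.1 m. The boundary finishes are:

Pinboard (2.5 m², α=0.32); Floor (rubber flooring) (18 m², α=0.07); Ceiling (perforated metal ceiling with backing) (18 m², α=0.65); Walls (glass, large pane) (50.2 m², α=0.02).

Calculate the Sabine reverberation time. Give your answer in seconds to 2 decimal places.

0.61 s

A = Σ Sᵢαᵢ = 2.5×0.32 + 18×0.07 + 18×0.65 + 50.2×0.02 = 14.764 sabins.
V = 4.1·4.4·3.1 = 55.924 m³.
T = 0.161 V/A = 0.161·55.924/14.764 = 0.61 s.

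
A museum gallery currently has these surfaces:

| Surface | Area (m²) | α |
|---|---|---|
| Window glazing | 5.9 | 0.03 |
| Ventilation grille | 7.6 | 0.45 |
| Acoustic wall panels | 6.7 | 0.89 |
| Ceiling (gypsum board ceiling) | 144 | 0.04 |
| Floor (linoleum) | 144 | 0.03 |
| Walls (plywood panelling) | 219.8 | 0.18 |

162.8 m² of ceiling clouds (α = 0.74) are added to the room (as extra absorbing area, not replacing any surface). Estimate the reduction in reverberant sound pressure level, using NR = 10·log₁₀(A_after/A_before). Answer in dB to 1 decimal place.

4.8 dB

Total absorption A_before = 5.9*0.03 + 7.6*0.45 + 6.7*0.89 + 144*0.04 + 144*0.03 + 219.8*0.18
  = 0.177 + 3.420 + 5.963 + 5.760 + 4.320 + 39.564 = 59.204 m² sabins.
Treatment contributes 162.8·0.74 = 120.472 sabins.
New total A_after = 179.676 sabins.
Reduction = 10 log₁₀(A_after/A_before) = 10 log₁₀(3.0349) = 4.8 dB.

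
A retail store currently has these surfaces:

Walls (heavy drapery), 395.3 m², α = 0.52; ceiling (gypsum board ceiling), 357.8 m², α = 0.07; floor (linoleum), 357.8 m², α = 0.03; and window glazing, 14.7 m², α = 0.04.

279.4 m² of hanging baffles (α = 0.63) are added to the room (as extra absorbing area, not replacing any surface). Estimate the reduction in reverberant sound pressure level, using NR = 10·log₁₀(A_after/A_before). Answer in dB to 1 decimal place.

2.4 dB

Summing Sᵢαᵢ: 205.556 + 25.046 + 10.734 + 0.588 → A_before = 241.924 sabins.
Added absorption = 279.4 × 0.63 = 176.022 sabins.
New total A_after = 417.946 sabins.
Reduction = 10 log₁₀(A_after/A_before) = 10 log₁₀(1.7276) = 2.4 dB.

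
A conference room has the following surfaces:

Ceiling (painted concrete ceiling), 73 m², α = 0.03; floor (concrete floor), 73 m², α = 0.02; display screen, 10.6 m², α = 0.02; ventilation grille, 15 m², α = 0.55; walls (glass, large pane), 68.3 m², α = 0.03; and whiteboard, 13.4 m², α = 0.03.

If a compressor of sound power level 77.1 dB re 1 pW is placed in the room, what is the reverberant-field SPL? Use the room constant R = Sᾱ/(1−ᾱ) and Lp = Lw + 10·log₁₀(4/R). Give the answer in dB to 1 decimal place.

Σ(Sᵢαᵢ) = 73×0.03 + 73×0.02 + 10.6×0.02 + 15×0.55 + 68.3×0.03 + 13.4×0.03 = 14.563; total area S = 253.3 m².
ᾱ = 14.563/253.3 = 0.0575; R = Sᾱ/(1−ᾱ) = 14.563/(1−0.0575) = 15.451 m².
Lp = 77.1 + 10·log₁₀(4/15.451) = 77.1 + (-5.87) = 71.2 dB.

71.2 dB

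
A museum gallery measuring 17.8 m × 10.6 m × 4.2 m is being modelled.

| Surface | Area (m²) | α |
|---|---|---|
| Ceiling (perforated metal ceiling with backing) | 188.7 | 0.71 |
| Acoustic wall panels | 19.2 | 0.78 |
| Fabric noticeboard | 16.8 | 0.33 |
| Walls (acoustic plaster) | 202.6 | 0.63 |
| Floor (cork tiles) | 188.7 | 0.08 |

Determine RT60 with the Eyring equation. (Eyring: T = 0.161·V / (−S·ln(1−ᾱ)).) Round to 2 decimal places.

S = Σ Sᵢ = 616.0 m².
Absorption A = 188.7·0.71 + 19.2·0.78 + 16.8·0.33 + 202.6·0.63 + 188.7·0.08 = 297.231 sabins.
Mean coefficient ᾱ = A/S = 0.4825.
Eyring denominator: −S ln(1−ᾱ) = 405.787.
V = 17.8 × 10.6 × 4.2 = 792.456 m³.
T = 0.161·V/[−S·ln(1−ᾱ)] = 0.161·792.456/405.787 = 0.31 s.

0.31 seconds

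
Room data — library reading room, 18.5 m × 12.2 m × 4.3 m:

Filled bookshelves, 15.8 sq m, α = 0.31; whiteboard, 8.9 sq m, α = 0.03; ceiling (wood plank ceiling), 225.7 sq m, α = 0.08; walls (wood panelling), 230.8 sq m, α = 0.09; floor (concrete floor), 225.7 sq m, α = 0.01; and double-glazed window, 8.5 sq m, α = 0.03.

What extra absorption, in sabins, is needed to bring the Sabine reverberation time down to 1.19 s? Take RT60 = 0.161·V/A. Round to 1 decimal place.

Summing Sᵢαᵢ: 4.898 + 0.267 + 18.056 + 20.772 + 2.257 + 0.255 → A₁ = 46.505 sabins.
Target A₂ = 0.161·970.51/1.19 = 131.304 sabins (V = 970.51 m³).
ΔA = A₂ − A₁ = 131.304 − 46.505 = 84.8 sabins.

84.8 sabins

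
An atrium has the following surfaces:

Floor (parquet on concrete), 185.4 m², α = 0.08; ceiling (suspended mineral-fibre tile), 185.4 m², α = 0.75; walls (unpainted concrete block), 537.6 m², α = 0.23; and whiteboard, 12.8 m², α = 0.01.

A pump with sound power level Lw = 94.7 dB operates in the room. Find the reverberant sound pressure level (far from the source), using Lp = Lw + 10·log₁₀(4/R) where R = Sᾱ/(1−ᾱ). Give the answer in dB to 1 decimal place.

Σ(Sᵢαᵢ) = 185.4·0.08 + 185.4·0.75 + 537.6·0.23 + 12.8·0.01 = 277.658; total area S = 921.2 m².
ᾱ = 277.658/921.2 = 0.3014; R = Sᾱ/(1−ᾱ) = 277.658/(1−0.3014) = 397.449 m².
Lp = Lw + 10 log₁₀(4/R) = 94.7 -19.97 = 74.7 dB.

74.7 dB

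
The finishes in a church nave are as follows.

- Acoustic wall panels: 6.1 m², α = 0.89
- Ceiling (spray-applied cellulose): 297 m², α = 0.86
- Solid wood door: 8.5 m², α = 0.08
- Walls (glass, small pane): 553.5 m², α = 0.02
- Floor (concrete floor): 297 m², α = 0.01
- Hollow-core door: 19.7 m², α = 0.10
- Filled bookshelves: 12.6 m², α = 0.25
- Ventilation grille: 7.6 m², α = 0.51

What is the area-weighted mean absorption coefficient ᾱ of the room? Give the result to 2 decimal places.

0.24

Total surface area S = 1202.0 m².
Σ(Sᵢαᵢ) = 6.1*0.89 + 297*0.86 + 8.5*0.08 + 553.5*0.02 + 297*0.01 + 19.7*0.10 + 12.6*0.25 + 7.6*0.51 = 284.565.
ᾱ = A/S = 0.24.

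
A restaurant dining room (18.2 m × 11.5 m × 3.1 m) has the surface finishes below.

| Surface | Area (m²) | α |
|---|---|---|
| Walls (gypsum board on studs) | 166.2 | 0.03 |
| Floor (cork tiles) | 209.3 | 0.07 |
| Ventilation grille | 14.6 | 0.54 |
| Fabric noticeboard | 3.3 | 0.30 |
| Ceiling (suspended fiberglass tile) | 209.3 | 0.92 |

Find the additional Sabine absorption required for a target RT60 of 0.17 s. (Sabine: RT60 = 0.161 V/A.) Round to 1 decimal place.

393.4 sabins

A₁ = Σ Sᵢαᵢ = 166.2×0.03 + 209.3×0.07 + 14.6×0.54 + 3.3×0.30 + 209.3×0.92 = 221.067 sabins.
Target A₂ = 0.161·648.83/0.17 = 614.480 sabins (V = 648.83 m³).
Additional absorption ΔA = 614.480 − 221.067 = 393.4 sabins.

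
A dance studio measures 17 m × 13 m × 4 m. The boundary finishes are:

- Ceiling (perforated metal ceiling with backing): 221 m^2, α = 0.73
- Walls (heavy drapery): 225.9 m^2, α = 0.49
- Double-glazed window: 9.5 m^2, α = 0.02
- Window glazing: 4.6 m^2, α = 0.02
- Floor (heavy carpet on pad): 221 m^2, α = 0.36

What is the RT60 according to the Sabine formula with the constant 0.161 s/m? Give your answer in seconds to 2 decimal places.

Equivalent absorption area: A = 221*0.73 + 225.9*0.49 + 9.5*0.02 + 4.6*0.02 + 221*0.36 = 351.863 m^2.
Volume V = 17 × 13 × 4 = 884 m³.
T = 0.161 V/A = 0.161·884/351.863 = 0.40 s.

0.40 s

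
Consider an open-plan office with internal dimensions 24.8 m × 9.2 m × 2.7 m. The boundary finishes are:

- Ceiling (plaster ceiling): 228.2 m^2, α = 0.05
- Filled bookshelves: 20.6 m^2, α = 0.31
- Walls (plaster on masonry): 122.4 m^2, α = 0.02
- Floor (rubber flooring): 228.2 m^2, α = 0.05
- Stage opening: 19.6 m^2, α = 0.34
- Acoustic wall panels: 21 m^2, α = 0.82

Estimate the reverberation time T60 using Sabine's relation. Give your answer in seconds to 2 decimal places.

1.79 seconds

Total absorption A = 228.2×0.05 + 20.6×0.31 + 122.4×0.02 + 228.2×0.05 + 19.6×0.34 + 21×0.82
  = 11.410 + 6.386 + 2.448 + 11.410 + 6.664 + 17.220 = 55.538 m^2 sabins.
Room volume: 616.032 m³.
RT60 = 0.161 · V / A = 0.161 × 616.032 / 55.538 = 1.79 s.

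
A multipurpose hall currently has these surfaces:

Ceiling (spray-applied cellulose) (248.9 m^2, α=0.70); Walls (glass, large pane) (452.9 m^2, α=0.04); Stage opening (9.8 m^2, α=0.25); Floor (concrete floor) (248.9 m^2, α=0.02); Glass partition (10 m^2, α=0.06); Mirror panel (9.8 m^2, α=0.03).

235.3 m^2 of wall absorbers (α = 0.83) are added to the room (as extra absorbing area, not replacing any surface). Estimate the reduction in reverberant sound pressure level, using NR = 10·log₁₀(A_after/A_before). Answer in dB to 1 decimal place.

A_before = Σ Sᵢαᵢ = 248.9·0.70 + 452.9·0.04 + 9.8·0.25 + 248.9·0.02 + 10·0.06 + 9.8·0.03 = 200.668 sabins.
Treatment contributes 235.3·0.83 = 195.299 sabins.
New total A_after = 395.967 sabins.
Reduction = 10 log₁₀(A_after/A_before) = 10 log₁₀(1.9732) = 3.0 dB.

3.0 dB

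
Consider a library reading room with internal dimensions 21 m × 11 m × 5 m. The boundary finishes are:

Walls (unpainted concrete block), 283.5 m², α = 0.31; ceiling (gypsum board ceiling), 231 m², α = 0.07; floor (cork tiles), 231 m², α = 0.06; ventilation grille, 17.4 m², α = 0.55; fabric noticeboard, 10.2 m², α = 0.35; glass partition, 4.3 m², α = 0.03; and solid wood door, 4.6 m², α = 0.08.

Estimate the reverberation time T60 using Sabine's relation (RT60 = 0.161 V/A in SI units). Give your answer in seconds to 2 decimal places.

1.41 sec

Equivalent absorption area: A = 283.5×0.31 + 231×0.07 + 231×0.06 + 17.4×0.55 + 10.2×0.35 + 4.3×0.03 + 4.6×0.08 = 131.552 m².
Volume V = 21 × 11 × 5 = 1155 m³.
Sabine: RT60 = 0.161 × 1155 / 131.552 = 1.41 s.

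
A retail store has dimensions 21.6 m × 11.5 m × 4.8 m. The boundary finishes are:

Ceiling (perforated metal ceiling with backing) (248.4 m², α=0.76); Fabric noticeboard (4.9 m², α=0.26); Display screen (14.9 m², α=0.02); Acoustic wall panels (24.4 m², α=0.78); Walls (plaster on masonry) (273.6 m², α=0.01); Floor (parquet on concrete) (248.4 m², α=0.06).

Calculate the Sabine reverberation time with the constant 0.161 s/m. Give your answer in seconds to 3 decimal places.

0.846 seconds

Total absorption A = 248.4×0.76 + 4.9×0.26 + 14.9×0.02 + 24.4×0.78 + 273.6×0.01 + 248.4×0.06
  = 188.784 + 1.274 + 0.298 + 19.032 + 2.736 + 14.904 = 227.028 m² sabins.
Room volume: 1192.32 m³.
Sabine: RT60 = 0.161 × 1192.32 / 227.028 = 0.846 s.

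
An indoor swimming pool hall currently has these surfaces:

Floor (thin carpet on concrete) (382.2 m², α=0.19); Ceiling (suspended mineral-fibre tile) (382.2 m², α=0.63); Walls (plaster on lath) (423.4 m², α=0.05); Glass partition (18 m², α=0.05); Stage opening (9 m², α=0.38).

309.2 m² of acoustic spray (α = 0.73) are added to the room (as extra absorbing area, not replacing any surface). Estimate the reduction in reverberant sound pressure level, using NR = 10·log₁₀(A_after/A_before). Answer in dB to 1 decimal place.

Summing Sᵢαᵢ: 72.618 + 240.786 + 21.170 + 0.900 + 3.420 → A_before = 338.894 sabins.
Treatment contributes 309.2·0.73 = 225.716 sabins.
New total A_after = 564.610 sabins.
Reduction = 10 log₁₀(A_after/A_before) = 10 log₁₀(1.6660) = 2.2 dB.

2.2 dB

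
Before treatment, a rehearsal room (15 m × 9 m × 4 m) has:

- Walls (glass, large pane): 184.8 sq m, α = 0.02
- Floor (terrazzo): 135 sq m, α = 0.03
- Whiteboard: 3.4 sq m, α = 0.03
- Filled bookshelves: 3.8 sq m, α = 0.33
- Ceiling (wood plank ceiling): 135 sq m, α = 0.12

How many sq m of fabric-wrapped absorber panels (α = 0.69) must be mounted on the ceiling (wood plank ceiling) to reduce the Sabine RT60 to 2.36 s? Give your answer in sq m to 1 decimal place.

Total absorption A₁ = 184.8·0.02 + 135·0.03 + 3.4·0.03 + 3.8·0.33 + 135·0.12
  = 3.696 + 4.050 + 0.102 + 1.254 + 16.200 = 25.302 sq m sabins.
Required A₂ = 0.161·540/2.36 = 36.839 sabins.
Absorption to add: 36.839 − 25.302 = 11.537 sabins.
Each sq m of panel replacing the ceiling (wood plank ceiling) adds (0.69 − 0.12) = 0.57 sabins.
Panel area = 11.537 / 0.57 = 20.2 sq m.

20.2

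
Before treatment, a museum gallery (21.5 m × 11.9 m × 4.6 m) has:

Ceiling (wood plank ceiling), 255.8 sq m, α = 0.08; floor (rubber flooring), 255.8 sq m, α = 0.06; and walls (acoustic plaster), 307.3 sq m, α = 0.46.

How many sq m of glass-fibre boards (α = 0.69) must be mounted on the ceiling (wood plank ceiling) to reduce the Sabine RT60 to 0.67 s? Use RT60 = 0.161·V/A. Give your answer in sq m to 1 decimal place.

173.2

A₁ = Σ Sᵢαᵢ = 255.8·0.08 + 255.8·0.06 + 307.3·0.46 = 177.170 sabins.
V = 1176.91 m³. Target absorption A₂ = 0.161 × 1176.91 / 0.67 = 282.810 sabins.
Absorption to add: 282.810 − 177.170 = 105.640 sabins.
Net gain per sq m: Δα = 0.69 − 0.08 = 0.61.
Area = ΔA/Δα = 105.640/0.61 = 173.2 sq m.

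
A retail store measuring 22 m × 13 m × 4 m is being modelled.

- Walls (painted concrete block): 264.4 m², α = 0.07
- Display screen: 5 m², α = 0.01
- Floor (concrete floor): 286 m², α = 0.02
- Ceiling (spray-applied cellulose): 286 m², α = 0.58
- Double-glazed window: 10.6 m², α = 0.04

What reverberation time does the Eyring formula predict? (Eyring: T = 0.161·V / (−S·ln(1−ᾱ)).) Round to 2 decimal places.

Total surface area S = 264.4 + 5 + 286 + 286 + 10.6 = 852.0 m².
Σ(Sᵢαᵢ) = 264.4·0.07 + 5·0.01 + 286·0.02 + 286·0.58 + 10.6·0.04 = 190.582.
ᾱ = 190.582 / 852.0 = 0.2237.
−S·ln(1−ᾱ) = −852.0 × ln(1 − 0.2237) = 215.740.
V = 22 × 13 × 4 = 1144 m³.
T = 0.161·V/[−S·ln(1−ᾱ)] = 0.161·1144/215.740 = 0.85 s.

0.85 s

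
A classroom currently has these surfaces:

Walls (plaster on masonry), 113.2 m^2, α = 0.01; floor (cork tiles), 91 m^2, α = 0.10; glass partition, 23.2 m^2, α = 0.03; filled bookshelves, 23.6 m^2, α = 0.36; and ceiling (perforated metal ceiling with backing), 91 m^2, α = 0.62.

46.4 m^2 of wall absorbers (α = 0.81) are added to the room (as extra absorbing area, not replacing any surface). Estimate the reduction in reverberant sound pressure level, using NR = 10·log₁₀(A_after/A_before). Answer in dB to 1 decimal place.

Summing Sᵢαᵢ: 1.132 + 9.100 + 0.696 + 8.496 + 56.420 → A_before = 75.844 sabins.
Added absorption = 46.4 × 0.81 = 37.584 sabins.
New total A_after = 113.428 sabins.
NR = 10·log₁₀(113.428/75.844) = 1.7 dB.

1.7 dB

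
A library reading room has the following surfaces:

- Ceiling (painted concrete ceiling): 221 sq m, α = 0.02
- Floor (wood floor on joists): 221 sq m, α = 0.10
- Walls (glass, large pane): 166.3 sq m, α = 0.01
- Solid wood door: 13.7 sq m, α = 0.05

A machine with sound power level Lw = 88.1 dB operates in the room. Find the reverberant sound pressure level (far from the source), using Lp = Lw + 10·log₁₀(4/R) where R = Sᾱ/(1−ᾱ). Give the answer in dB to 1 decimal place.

79.3 dB

A = 28.868 sabins; S = 622.0 sq m.
ᾱ = 0.0464, so room constant R = A/(1−ᾱ) = 30.273 sq m.
Lp = 88.1 + 10·log₁₀(4/30.273) = 88.1 + (-8.79) = 79.3 dB.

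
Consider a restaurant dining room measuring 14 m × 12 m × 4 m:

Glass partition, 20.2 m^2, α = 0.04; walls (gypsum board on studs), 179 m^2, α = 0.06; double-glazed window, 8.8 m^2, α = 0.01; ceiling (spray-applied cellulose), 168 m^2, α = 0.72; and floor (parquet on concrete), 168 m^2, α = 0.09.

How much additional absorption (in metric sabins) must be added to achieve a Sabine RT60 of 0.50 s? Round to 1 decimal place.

Total absorption A₁ = 20.2×0.04 + 179×0.06 + 8.8×0.01 + 168×0.72 + 168×0.09
  = 0.808 + 10.740 + 0.088 + 120.960 + 15.120 = 147.716 m^2 sabins.
For T = 0.50 s, need A₂ = 0.161·V/T = 0.161·672/0.50 = 216.384 sabins.
Shortfall: 216.384 − 147.716 = 68.7 sabins.

68.7 sabins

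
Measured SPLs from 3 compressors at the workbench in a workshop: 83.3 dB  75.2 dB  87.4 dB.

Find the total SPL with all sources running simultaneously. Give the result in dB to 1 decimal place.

89.0 dB

Σ 10^(Lᵢ/10) = 7.965e+08.
Back to dB: 10·log₁₀ Σ = 89.0 dB.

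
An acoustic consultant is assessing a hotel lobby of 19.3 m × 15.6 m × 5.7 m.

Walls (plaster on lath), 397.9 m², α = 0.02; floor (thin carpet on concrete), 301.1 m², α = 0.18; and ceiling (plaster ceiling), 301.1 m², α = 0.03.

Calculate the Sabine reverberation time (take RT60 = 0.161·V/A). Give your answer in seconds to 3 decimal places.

3.881 s

A = Σ Sᵢαᵢ = 397.9*0.02 + 301.1*0.18 + 301.1*0.03 = 71.189 sabins.
Room volume: 1716.156 m³.
T = 0.161 V/A = 0.161·1716.156/71.189 = 3.881 s.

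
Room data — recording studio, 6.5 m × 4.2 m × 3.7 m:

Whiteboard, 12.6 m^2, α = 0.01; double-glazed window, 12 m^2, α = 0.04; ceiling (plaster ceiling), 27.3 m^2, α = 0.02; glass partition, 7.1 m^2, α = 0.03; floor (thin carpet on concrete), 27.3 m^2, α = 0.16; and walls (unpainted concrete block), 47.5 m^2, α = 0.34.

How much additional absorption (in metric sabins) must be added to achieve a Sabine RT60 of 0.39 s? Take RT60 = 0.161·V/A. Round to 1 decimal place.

A₁ = Σ Sᵢαᵢ = 12.6*0.01 + 12*0.04 + 27.3*0.02 + 7.1*0.03 + 27.3*0.16 + 47.5*0.34 = 21.883 sabins.
Target A₂ = 0.161·101.01/0.39 = 41.699 sabins (V = 101.01 m³).
ΔA = A₂ − A₁ = 41.699 − 21.883 = 19.8 sabins.

19.8 sabins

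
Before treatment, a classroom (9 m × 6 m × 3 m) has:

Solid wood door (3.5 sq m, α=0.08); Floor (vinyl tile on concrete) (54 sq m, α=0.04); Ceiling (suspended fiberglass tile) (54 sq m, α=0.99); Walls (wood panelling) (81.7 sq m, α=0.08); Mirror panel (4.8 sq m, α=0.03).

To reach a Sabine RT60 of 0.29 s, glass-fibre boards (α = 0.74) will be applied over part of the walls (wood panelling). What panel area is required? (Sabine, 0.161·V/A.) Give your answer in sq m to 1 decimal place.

41.5

Summing Sᵢαᵢ: 0.280 + 2.160 + 53.460 + 6.536 + 0.144 → A₁ = 62.580 sabins.
Required A₂ = 0.161·162/0.29 = 89.938 sabins.
Absorption to add: 89.938 − 62.580 = 27.358 sabins.
Net gain per sq m: Δα = 0.74 − 0.08 = 0.66.
Panel area = 27.358 / 0.66 = 41.5 sq m.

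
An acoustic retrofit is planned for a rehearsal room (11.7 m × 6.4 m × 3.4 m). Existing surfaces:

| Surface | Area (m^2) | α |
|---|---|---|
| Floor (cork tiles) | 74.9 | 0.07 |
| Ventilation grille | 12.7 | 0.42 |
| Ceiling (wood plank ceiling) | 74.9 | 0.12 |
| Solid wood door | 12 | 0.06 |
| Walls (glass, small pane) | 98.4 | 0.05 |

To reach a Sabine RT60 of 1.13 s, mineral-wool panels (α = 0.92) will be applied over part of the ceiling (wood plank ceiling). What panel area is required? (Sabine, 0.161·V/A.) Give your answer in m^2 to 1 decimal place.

13.8

Summing Sᵢαᵢ: 5.243 + 5.334 + 8.988 + 0.720 + 4.920 → A₁ = 25.205 sabins.
V = 254.592 m³. Target absorption A₂ = 0.161 × 254.592 / 1.13 = 36.274 sabins.
ΔA needed = 36.274 − 25.205 = 11.069 sabins.
Net gain per m^2: Δα = 0.92 − 0.12 = 0.80.
Panel area = 11.069 / 0.80 = 13.8 m^2.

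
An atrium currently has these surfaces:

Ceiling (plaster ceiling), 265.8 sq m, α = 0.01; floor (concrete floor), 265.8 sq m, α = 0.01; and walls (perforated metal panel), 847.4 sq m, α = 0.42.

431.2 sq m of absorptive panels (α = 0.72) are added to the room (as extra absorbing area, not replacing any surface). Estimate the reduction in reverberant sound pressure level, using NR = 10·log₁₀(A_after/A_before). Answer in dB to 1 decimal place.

Equivalent absorption area: A_before = 265.8*0.01 + 265.8*0.01 + 847.4*0.42 = 361.224 sq m.
Treatment contributes 431.2·0.72 = 310.464 sabins.
New total A_after = 671.688 sabins.
Reduction = 10 log₁₀(A_after/A_before) = 10 log₁₀(1.8595) = 2.7 dB.

2.7 dB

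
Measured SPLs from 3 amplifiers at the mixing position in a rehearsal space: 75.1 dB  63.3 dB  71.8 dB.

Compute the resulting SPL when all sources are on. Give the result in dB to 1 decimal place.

Converting to relative power and adding: 10^(75.1/10) + 10^(63.3/10) + 10^(71.8/10) = 4.963e+07.
Combined level = 10 log₁₀(4.963e+07) = 77.0 dB.

77.0 dB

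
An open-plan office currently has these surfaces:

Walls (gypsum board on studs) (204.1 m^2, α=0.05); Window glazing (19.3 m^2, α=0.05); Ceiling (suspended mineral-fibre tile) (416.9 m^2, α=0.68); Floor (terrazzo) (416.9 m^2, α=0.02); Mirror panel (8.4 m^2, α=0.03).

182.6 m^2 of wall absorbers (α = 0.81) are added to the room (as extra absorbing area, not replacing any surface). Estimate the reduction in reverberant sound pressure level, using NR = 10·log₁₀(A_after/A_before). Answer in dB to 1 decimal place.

Total absorption A_before = 204.1·0.05 + 19.3·0.05 + 416.9·0.68 + 416.9·0.02 + 8.4·0.03
  = 10.205 + 0.965 + 283.492 + 8.338 + 0.252 = 303.252 m^2 sabins.
Added absorption = 182.6 × 0.81 = 147.906 sabins.
A_after = 303.252 + 147.906 = 451.158 sabins.
NR = 10·log₁₀(451.158/303.252) = 1.7 dB.

1.7 dB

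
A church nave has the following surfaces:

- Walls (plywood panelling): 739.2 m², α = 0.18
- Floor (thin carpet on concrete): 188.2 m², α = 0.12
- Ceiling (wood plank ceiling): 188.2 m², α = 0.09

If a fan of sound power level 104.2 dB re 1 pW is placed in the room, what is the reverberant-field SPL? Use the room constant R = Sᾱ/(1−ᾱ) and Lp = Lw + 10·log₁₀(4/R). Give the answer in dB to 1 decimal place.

87.1 dB

A = 172.578 sabins; S = 1115.6 m².
ᾱ = 172.578/1115.6 = 0.1547; R = Sᾱ/(1−ᾱ) = 172.578/(1−0.1547) = 204.162 m².
Lp = 104.2 + 10·log₁₀(4/204.162) = 104.2 + (-17.08) = 87.1 dB.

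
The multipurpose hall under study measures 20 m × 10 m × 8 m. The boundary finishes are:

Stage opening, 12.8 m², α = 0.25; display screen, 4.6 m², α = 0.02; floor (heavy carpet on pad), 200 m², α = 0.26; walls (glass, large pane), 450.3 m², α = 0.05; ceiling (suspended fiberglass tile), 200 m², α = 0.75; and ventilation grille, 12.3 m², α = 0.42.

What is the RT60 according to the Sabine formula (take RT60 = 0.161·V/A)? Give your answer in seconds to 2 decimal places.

1.11 s

A = Σ Sᵢαᵢ = 12.8×0.25 + 4.6×0.02 + 200×0.26 + 450.3×0.05 + 200×0.75 + 12.3×0.42 = 232.973 sabins.
Volume V = 20 × 10 × 8 = 1600 m³.
RT60 = 0.161 · V / A = 0.161 × 1600 / 232.973 = 1.11 s.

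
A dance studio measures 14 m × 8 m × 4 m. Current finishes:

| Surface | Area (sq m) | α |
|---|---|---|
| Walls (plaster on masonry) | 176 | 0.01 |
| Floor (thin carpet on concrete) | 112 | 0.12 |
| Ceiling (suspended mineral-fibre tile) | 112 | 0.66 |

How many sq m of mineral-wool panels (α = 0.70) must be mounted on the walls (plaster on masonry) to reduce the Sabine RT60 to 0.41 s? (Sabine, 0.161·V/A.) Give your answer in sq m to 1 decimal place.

Total absorption A₁ = 176*0.01 + 112*0.12 + 112*0.66
  = 1.760 + 13.440 + 73.920 = 89.120 sq m sabins.
V = 448 m³. Target absorption A₂ = 0.161 × 448 / 0.41 = 175.922 sabins.
ΔA needed = 175.922 − 89.120 = 86.802 sabins.
Net gain per sq m: Δα = 0.70 − 0.01 = 0.69.
Panel area = 86.802 / 0.69 = 125.8 sq m.

125.8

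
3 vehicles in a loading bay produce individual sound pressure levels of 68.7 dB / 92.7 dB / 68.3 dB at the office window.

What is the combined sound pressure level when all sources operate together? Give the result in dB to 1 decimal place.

Converting to relative power and adding: 10^(68.7/10) + 10^(92.7/10) + 10^(68.3/10) = 1.876e+09.
L_total = 10·log₁₀(1.876e+09) = 92.7 dB.

92.7 dB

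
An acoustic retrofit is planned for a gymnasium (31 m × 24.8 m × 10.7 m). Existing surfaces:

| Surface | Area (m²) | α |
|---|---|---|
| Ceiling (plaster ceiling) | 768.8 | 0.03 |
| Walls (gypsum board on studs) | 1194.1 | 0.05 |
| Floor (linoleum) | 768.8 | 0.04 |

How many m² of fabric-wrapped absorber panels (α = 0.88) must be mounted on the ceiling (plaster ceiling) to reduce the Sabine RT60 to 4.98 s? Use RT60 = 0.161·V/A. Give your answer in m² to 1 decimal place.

179.3

Summing Sᵢαᵢ: 23.064 + 59.705 + 30.752 → A₁ = 113.521 sabins.
Required A₂ = 0.161·8226.16/4.98 = 265.946 sabins.
ΔA needed = 265.946 − 113.521 = 152.425 sabins.
Net gain per m²: Δα = 0.88 − 0.03 = 0.85.
Area = ΔA/Δα = 152.425/0.85 = 179.3 m².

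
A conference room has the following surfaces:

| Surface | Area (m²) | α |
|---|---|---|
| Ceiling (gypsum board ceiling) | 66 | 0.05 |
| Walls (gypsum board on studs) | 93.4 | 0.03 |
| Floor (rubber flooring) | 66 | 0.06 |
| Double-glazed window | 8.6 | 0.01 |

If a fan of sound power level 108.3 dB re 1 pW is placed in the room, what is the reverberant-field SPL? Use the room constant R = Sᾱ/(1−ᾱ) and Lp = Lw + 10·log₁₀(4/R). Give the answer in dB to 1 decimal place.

Σ(Sᵢαᵢ) = 66·0.05 + 93.4·0.03 + 66·0.06 + 8.6·0.01 = 10.148; total area S = 234.0 m².
ᾱ = 10.148/234.0 = 0.0434; R = Sᾱ/(1−ᾱ) = 10.148/(1−0.0434) = 10.608 m².
Lp = Lw + 10 log₁₀(4/R) = 108.3 -4.24 = 104.1 dB.

104.1 dB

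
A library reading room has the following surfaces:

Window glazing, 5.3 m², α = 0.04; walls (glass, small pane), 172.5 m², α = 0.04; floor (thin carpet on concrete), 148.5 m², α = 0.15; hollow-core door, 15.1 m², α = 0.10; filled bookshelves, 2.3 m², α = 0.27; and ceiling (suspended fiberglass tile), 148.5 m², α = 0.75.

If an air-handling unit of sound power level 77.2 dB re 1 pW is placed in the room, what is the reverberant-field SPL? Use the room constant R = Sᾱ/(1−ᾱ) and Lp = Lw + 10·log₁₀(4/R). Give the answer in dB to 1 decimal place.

60.2 dB

Σ(Sᵢαᵢ) = 5.3·0.04 + 172.5·0.04 + 148.5·0.15 + 15.1·0.10 + 2.3·0.27 + 148.5·0.75 = 142.893; total area S = 492.2 m².
ᾱ = 142.893/492.2 = 0.2903; R = Sᾱ/(1−ᾱ) = 142.893/(1−0.2903) = 201.343 m².
Lp = 77.2 + 10·log₁₀(4/201.343) = 77.2 + (-17.02) = 60.2 dB.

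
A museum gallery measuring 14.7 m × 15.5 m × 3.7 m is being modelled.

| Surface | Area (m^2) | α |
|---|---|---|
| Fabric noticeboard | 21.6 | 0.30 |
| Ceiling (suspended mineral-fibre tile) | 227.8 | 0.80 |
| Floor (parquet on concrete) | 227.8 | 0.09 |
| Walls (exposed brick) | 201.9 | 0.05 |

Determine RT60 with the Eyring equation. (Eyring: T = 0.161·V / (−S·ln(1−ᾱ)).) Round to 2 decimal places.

Total surface area S = 21.6 + 227.8 + 227.8 + 201.9 = 679.1 m^2.
Absorption A = 21.6·0.30 + 227.8·0.80 + 227.8·0.09 + 201.9·0.05 = 219.317 sabins.
ᾱ = 219.317 / 679.1 = 0.3230.
Eyring denominator: −S ln(1−ᾱ) = 264.906.
V = 14.7 × 15.5 × 3.7 = 843.045 m³.
RT60 = 0.161 × 843.045 / 264.906 = 0.51 s.

0.51 s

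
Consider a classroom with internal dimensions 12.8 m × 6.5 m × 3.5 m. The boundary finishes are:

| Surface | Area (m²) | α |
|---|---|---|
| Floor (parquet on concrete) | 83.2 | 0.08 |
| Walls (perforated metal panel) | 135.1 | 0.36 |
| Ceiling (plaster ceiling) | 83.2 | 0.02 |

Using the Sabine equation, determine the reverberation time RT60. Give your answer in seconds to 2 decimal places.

0.82 s

Equivalent absorption area: A = 83.2*0.08 + 135.1*0.36 + 83.2*0.02 = 56.956 m².
Room volume: 291.2 m³.
T = 0.161 V/A = 0.161·291.2/56.956 = 0.82 s.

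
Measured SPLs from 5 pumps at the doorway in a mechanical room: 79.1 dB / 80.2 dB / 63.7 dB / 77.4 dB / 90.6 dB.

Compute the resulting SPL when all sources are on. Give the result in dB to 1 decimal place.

91.4 dB

Converting to relative power and adding: 10^(79.1/10) + 10^(80.2/10) + 10^(63.7/10) + 10^(77.4/10) + 10^(90.6/10) = 1.391e+09.
Combined level = 10 log₁₀(1.391e+09) = 91.4 dB.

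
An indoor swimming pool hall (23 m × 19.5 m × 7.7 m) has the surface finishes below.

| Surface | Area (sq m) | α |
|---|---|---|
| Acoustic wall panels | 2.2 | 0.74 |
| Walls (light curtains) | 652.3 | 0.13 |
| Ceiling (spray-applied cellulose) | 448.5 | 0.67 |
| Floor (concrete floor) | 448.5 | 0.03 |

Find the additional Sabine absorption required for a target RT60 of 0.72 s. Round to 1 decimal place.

Summing Sᵢαᵢ: 1.628 + 84.799 + 300.495 + 13.455 → A₁ = 400.377 sabins.
Target A₂ = 0.161·3453.45/0.72 = 772.230 sabins (V = 3453.45 m³).
ΔA = A₂ − A₁ = 772.230 − 400.377 = 371.9 sabins.

371.9 sabins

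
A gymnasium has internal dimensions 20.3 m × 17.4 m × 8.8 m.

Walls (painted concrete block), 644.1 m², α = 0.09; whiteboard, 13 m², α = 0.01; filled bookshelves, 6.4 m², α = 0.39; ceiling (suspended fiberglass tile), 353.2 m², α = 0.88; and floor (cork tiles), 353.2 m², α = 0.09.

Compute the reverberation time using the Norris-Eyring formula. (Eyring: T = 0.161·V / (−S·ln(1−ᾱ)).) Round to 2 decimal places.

1.05 seconds

Total surface area S = 644.1 + 13 + 6.4 + 353.2 + 353.2 = 1369.9 m².
Absorption A = 644.1×0.09 + 13×0.01 + 6.4×0.39 + 353.2×0.88 + 353.2×0.09 = 403.199 sabins.
Mean coefficient ᾱ = A/S = 0.2943.
−S·ln(1−ᾱ) = −1369.9 × ln(1 − 0.2943) = 477.499.
V = 20.3 × 17.4 × 8.8 = 3108.336 m³.
RT60 = 0.161 × 3108.336 / 477.499 = 1.05 s.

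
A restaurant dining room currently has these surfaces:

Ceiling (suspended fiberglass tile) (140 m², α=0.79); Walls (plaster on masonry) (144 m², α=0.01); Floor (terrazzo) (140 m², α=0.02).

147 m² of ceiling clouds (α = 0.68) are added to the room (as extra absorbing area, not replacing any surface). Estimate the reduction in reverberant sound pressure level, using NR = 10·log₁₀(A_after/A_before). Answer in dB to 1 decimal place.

Equivalent absorption area: A_before = 140×0.79 + 144×0.01 + 140×0.02 = 114.840 m².
Treatment contributes 147·0.68 = 99.960 sabins.
New total A_after = 214.800 sabins.
NR = 10·log₁₀(214.800/114.840) = 2.7 dB.

2.7 dB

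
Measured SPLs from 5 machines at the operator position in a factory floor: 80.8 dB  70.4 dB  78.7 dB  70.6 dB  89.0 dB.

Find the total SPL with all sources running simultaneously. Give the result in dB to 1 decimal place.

90.0 dB

Σ 10^(Lᵢ/10) = 1.011e+09.
Back to dB: 10·log₁₀ Σ = 90.0 dB.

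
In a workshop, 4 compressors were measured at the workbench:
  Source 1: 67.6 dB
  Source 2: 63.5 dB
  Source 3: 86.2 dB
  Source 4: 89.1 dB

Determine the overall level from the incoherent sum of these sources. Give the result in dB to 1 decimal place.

90.9 dB

Sum in the linear (power) domain: Σ 10^(Lᵢ/10) = 10^(67.6/10) + 10^(63.5/10) + 10^(86.2/10) + 10^(89.1/10) = 1.238e+09.
Back to dB: 10·log₁₀ Σ = 90.9 dB.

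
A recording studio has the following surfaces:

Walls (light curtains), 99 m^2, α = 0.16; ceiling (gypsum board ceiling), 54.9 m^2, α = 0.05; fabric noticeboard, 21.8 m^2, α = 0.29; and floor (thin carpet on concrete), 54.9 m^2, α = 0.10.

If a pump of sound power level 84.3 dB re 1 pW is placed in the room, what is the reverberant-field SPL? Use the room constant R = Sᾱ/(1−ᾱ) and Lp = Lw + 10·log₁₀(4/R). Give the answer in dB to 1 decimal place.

74.9 dB

Σ(Sᵢαᵢ) = 99×0.16 + 54.9×0.05 + 21.8×0.29 + 54.9×0.10 = 30.397; total area S = 230.6 m^2.
ᾱ = 0.1318, so room constant R = A/(1−ᾱ) = 35.012 m^2.
Lp = Lw + 10 log₁₀(4/R) = 84.3 -9.42 = 74.9 dB.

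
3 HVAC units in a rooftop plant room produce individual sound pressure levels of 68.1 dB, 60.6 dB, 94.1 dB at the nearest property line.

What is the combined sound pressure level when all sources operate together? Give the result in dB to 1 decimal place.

Converting to relative power and adding: 10^(68.1/10) + 10^(60.6/10) + 10^(94.1/10) = 2.578e+09.
Back to dB: 10·log₁₀ Σ = 94.1 dB.

94.1 dB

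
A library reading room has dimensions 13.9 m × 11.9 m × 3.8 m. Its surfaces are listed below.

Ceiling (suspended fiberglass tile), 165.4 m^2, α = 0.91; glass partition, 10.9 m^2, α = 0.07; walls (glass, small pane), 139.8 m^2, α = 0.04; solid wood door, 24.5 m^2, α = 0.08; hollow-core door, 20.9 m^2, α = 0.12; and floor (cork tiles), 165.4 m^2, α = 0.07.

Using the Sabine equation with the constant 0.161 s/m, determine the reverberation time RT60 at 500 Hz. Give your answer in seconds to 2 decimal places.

Summing Sᵢαᵢ: 150.514 + 0.763 + 5.592 + 1.960 + 2.508 + 11.578 → A = 172.915 sabins.
Volume V = 13.9 × 11.9 × 3.8 = 628.558 m³.
RT60 = 0.161 · V / A = 0.161 × 628.558 / 172.915 = 0.59 s.

0.59 sec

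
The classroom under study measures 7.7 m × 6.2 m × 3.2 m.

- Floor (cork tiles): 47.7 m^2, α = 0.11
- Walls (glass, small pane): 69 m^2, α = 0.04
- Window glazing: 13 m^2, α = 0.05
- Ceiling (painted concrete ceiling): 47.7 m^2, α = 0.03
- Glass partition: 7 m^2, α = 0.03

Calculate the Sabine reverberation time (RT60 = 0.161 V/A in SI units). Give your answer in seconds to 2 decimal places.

Summing Sᵢαᵢ: 5.247 + 2.760 + 0.650 + 1.431 + 0.210 → A = 10.298 sabins.
V = 7.7·6.2·3.2 = 152.768 m³.
RT60 = 0.161 · V / A = 0.161 × 152.768 / 10.298 = 2.39 s.

2.39 s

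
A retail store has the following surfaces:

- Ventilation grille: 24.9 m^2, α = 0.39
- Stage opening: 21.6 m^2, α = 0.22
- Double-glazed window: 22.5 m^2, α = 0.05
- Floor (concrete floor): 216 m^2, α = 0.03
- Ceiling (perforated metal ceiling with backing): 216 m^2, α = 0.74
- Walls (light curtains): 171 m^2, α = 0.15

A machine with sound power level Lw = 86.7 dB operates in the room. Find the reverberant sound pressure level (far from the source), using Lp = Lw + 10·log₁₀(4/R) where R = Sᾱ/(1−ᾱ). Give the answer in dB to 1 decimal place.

67.9 dB

A = 207.558 sabins; S = 672.0 m^2.
ᾱ = 0.3089, so room constant R = A/(1−ᾱ) = 300.330 m^2.
Lp = Lw + 10 log₁₀(4/R) = 86.7 -18.76 = 67.9 dB.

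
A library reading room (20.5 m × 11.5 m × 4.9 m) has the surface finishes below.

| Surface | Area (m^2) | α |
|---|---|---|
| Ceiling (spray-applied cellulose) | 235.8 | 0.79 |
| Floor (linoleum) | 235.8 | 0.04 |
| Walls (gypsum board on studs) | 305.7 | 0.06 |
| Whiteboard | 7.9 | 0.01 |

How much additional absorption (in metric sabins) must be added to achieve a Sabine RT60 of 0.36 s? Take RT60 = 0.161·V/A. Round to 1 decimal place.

302.5 sabins

Summing Sᵢαᵢ: 186.282 + 9.432 + 18.342 + 0.079 → A₁ = 214.135 sabins.
V = 1155.175 m³. Required absorption A₂ = 0.161 × 1155.175 / 0.36 = 516.620 sabins.
ΔA = A₂ − A₁ = 516.620 − 214.135 = 302.5 sabins.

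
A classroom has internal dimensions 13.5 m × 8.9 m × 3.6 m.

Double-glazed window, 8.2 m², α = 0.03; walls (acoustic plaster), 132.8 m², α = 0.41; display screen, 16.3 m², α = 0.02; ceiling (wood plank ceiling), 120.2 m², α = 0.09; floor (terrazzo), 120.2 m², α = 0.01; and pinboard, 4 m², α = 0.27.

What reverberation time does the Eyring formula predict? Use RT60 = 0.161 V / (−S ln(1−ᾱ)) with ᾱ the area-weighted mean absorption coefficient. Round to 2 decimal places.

0.93 s

S = Σ Sᵢ = 401.7 m².
Σ(Sᵢαᵢ) = 8.2×0.03 + 132.8×0.41 + 16.3×0.02 + 120.2×0.09 + 120.2×0.01 + 4×0.27 = 68.120.
Mean coefficient ᾱ = A/S = 0.1696.
Eyring denominator: −S ln(1−ᾱ) = 74.655.
V = 13.5 × 8.9 × 3.6 = 432.54 m³.
RT60 = 0.161 × 432.54 / 74.655 = 0.93 s.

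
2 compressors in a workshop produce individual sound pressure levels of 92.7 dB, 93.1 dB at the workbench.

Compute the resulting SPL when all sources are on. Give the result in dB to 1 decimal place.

Sum in the linear (power) domain: Σ 10^(Lᵢ/10) = 10^(92.7/10) + 10^(93.1/10) = 3.904e+09.
Combined level = 10 log₁₀(3.904e+09) = 95.9 dB.

95.9 dB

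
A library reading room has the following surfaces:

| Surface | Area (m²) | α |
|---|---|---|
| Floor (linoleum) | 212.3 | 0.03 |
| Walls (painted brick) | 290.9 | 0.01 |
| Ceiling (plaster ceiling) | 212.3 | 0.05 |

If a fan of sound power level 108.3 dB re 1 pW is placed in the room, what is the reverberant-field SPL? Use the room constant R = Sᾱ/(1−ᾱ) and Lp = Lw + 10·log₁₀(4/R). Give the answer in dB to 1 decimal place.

A = 19.893 sabins; S = 715.5 m².
ᾱ = 19.893/715.5 = 0.0278; R = Sᾱ/(1−ᾱ) = 19.893/(1−0.0278) = 20.462 m².
Lp = Lw + 10 log₁₀(4/R) = 108.3 -7.09 = 101.2 dB.

101.2 dB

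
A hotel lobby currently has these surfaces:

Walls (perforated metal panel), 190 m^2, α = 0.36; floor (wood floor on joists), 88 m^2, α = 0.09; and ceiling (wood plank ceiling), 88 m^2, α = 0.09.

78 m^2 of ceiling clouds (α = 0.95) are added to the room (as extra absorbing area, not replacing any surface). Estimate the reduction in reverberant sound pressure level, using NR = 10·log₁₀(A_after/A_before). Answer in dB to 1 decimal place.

2.7 dB

Equivalent absorption area: A_before = 190×0.36 + 88×0.09 + 88×0.09 = 84.240 m^2.
Added absorption = 78 × 0.95 = 74.100 sabins.
New total A_after = 158.340 sabins.
Reduction = 10 log₁₀(A_after/A_before) = 10 log₁₀(1.8796) = 2.7 dB.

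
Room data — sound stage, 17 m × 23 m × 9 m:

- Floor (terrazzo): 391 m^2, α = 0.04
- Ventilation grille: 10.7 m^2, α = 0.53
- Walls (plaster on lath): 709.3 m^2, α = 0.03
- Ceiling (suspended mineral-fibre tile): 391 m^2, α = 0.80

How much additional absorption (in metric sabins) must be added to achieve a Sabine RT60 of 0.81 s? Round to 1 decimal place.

Summing Sᵢαᵢ: 15.640 + 5.671 + 21.279 + 312.800 → A₁ = 355.390 sabins.
V = 3519 m³. Required absorption A₂ = 0.161 × 3519 / 0.81 = 699.456 sabins.
Shortfall: 699.456 − 355.390 = 344.1 sabins.

344.1 sabins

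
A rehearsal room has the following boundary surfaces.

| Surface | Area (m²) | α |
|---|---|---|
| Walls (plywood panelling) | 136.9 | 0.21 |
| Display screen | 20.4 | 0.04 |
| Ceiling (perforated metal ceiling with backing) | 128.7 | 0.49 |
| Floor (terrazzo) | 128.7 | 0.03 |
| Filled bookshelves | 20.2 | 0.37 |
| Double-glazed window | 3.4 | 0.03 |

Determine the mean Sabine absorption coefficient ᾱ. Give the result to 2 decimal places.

0.24

S = Σ Sᵢ = 136.9 + 20.4 + 128.7 + 128.7 + 20.2 + 3.4 = 438.3 m².
A = 136.9·0.21 + 20.4·0.04 + 128.7·0.49 + 128.7·0.03 + 20.2·0.37 + 3.4·0.03 = 104.065 sabins.
ᾱ = 104.065 / 438.3 = 0.24.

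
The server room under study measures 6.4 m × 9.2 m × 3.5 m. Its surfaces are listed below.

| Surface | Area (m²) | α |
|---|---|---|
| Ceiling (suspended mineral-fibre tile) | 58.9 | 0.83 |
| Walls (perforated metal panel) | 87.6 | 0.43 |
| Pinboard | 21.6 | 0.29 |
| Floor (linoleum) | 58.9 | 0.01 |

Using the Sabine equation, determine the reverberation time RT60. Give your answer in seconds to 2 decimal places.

0.36 sec

Equivalent absorption area: A = 58.9*0.83 + 87.6*0.43 + 21.6*0.29 + 58.9*0.01 = 93.408 m².
V = 6.4·9.2·3.5 = 206.08 m³.
Sabine: RT60 = 0.161 × 206.08 / 93.408 = 0.36 s.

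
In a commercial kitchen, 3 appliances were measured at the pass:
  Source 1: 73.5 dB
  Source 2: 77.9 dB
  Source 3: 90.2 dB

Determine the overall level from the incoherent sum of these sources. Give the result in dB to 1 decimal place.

Sum in the linear (power) domain: Σ 10^(Lᵢ/10) = 10^(73.5/10) + 10^(77.9/10) + 10^(90.2/10) = 1.131e+09.
Combined level = 10 log₁₀(1.131e+09) = 90.5 dB.

90.5 dB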